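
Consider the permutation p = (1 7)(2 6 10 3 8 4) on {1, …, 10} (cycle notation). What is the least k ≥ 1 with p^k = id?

The cycle type of p is (6, 2, 1, 1).
Since disjoint cycles commute, ord(p) = lcm(6, 2) = 6.

6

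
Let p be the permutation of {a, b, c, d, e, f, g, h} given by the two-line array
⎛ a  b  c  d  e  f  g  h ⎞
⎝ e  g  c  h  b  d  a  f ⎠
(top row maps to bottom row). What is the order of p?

12

Decomposing into disjoint cycles gives cycle lengths 4, 3, 1.
The order is lcm(4, 3) = 12.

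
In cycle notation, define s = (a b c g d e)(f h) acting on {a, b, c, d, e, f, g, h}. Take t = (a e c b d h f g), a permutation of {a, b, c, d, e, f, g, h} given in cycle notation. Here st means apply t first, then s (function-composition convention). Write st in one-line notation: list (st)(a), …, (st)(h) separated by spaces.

Chase each element through t then s: a → e → a; b → d → e; c → b → c; d → h → f; e → c → g; f → g → d; g → a → b; h → f → h.
So st in one-line form is a e c f g d b h.

a e c f g d b h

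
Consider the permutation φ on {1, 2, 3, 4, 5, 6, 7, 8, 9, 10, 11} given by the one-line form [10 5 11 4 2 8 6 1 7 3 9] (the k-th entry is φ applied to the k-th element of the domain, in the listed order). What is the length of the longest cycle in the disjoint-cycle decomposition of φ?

8

Decomposing into disjoint cycles gives (1, 10, 3, 11, 9, 7, 6, 8)(2, 5); the longest has length 8.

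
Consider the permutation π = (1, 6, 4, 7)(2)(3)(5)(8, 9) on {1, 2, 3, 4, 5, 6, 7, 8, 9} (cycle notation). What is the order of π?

The cycle type of π is (4, 2, 1, 1, 1).
The order is lcm(4, 2) = 4.

4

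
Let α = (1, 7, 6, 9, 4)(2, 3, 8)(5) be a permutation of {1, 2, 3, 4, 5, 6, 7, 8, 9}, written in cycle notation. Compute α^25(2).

3

2 lies in the 3-cycle (2, 3, 8).
Powers repeat with period 3 on this cycle, and 25 mod 3 = 1, so α^25(2) = α^1(2).
Advancing 1 step from 2: 2 → 3.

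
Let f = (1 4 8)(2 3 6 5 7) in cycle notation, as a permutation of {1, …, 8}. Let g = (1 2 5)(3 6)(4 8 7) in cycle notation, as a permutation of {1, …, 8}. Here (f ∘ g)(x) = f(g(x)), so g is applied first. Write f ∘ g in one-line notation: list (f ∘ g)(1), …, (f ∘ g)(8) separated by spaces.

3 7 5 1 4 6 8 2

For each element, apply g then f: 1 → 2 → 3; 2 → 5 → 7; 3 → 6 → 5; 4 → 8 → 1; 5 → 1 → 4; 6 → 3 → 6; 7 → 4 → 8; 8 → 7 → 2.
So f ∘ g in one-line form is 3 7 5 1 4 6 8 2.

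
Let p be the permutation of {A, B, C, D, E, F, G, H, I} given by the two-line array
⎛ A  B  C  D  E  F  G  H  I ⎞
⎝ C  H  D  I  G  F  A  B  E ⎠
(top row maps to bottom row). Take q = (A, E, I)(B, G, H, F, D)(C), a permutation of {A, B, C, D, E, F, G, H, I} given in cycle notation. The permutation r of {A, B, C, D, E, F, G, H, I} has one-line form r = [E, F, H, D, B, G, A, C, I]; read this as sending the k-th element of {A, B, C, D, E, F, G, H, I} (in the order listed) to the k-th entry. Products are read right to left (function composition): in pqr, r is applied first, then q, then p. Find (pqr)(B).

Chase B: r(B) = F; q(F) = D; p(D) = I. Hence (pqr)(B) = I.

I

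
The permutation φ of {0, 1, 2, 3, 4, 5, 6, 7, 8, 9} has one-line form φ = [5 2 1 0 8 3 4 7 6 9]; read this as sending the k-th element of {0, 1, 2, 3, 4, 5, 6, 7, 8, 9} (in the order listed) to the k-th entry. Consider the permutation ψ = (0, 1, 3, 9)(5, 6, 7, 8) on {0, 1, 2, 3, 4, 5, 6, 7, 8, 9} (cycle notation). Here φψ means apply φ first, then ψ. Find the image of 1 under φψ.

2

First apply φ: φ(1) = 2, then ψ(2) = 2. Thus (φψ)(1) = 2.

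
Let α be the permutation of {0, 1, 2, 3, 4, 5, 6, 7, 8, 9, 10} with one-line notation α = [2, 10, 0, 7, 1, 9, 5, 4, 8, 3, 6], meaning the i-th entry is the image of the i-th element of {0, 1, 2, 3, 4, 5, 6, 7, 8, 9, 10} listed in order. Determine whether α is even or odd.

In disjoint-cycle form the cycle lengths are 8, 2, 1.
A cycle is odd iff its length is even; α has 2 even-length cycles, so sgn(α) = (−1)^2 and α is even.

even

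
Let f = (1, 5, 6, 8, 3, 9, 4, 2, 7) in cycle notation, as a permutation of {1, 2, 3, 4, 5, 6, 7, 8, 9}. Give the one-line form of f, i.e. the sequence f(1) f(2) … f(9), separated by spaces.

Image by image: 1↦5, 2↦7, 3↦9, 4↦2, 5↦6, 6↦8, 7↦1, 8↦3, 9↦4.
So the one-line form is 5 7 9 2 6 8 1 3 4.

5 7 9 2 6 8 1 3 4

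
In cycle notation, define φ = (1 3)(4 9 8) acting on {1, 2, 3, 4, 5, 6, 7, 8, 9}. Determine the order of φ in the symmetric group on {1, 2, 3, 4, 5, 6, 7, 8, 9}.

The disjoint cycles have lengths 3, 2, 1, 1, 1, 1.
Since disjoint cycles commute, ord(φ) = lcm(3, 2) = 6.

6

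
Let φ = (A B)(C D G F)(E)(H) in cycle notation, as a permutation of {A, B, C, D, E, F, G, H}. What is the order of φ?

4

The cycle type of φ is (4, 2, 1, 1).
The order is lcm(4, 2) = 4.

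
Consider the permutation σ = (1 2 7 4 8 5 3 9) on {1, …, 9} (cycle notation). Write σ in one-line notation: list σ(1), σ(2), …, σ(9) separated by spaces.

2 7 9 8 3 6 4 5 1

Reading each image from the cycles: 1→2, 2→7, 3→9, 4→8, 5→3, 6→6, 7→4, 8→5, 9→1.
Listing these in domain order gives 2 7 9 8 3 6 4 5 1.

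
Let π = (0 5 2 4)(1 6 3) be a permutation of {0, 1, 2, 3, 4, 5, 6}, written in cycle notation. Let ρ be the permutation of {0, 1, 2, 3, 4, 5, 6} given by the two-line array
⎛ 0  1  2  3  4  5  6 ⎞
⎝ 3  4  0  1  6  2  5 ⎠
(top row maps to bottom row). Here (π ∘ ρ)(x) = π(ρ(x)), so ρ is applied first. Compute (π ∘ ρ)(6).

ρ(6) = 5, then π(5) = 2; composing gives (π ∘ ρ)(6) = 2.

2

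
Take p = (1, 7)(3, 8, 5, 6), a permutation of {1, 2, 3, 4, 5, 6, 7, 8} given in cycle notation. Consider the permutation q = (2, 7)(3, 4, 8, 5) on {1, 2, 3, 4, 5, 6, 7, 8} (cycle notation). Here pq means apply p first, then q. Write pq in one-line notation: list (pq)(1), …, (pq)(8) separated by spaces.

2 7 5 8 6 4 1 3

(pq)(x) = q(p(x)). Computing each image: q(p(1)) = q(7) = 2, q(p(2)) = q(2) = 7, q(p(3)) = q(8) = 5, q(p(4)) = q(4) = 8, q(p(5)) = q(6) = 6, q(p(6)) = q(3) = 4, q(p(7)) = q(1) = 1, q(p(8)) = q(5) = 3.
Hence pq = [2 7 5 8 6 4 1 3].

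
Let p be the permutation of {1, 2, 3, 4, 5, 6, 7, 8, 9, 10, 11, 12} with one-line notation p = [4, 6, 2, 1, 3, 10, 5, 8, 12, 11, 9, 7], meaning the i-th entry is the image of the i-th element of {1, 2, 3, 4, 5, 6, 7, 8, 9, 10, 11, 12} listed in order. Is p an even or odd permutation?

In disjoint-cycle form the cycle lengths are 9, 2, 1.
A cycle of length ℓ contributes ℓ−1 transpositions, so p is a product of 8 + 1 = 9 transpositions — odd.

odd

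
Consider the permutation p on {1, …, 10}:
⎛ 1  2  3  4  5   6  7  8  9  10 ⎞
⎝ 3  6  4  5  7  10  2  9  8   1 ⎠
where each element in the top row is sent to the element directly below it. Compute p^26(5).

2

Tracing 5 → 7 → … returns to 5 after 8 steps, so 5 lies in an 8-cycle (1, 3, 4, 5, 7, 2, 6, 10).
Since the cycle has length 8, p^26 acts on it the same as p^2 (26 mod 8 = 2).
Stepping 2 places around the cycle: 5 → 7 → 2.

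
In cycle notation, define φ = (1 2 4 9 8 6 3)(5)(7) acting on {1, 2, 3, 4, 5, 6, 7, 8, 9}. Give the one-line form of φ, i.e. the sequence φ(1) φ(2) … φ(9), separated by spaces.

Image by image: 1→2, 2→4, 3→1, 4→9, 5→5, 6→3, 7→7, 8→6, 9→8.
So the one-line form is 2 4 1 9 5 3 7 6 8.

2 4 1 9 5 3 7 6 8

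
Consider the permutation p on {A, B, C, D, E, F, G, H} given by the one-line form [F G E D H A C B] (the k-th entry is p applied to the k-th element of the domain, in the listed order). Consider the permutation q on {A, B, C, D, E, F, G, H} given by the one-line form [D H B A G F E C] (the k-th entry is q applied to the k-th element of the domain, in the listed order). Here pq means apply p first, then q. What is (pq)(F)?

D

p(F) = A, then q(A) = D; composing gives (pq)(F) = D.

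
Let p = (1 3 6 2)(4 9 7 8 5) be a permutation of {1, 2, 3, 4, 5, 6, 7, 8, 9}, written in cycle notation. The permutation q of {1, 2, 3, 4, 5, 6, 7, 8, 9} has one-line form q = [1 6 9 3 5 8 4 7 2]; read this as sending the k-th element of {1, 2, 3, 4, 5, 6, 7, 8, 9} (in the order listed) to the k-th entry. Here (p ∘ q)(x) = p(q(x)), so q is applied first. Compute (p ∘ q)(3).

7

(p ∘ q)(3) = p(q(3)). q(3) = 9, then p(9) = 7. So (p ∘ q)(3) = 7.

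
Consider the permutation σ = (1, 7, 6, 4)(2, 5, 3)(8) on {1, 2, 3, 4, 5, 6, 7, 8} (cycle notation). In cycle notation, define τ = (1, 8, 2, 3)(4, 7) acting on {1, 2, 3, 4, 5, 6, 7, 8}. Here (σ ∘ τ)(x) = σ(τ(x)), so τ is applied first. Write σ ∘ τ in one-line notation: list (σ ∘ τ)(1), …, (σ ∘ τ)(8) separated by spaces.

8 2 7 6 3 4 1 5

Chase each element through τ then σ: 1 → 8 → 8; 2 → 3 → 2; 3 → 1 → 7; 4 → 7 → 6; 5 → 5 → 3; 6 → 6 → 4; 7 → 4 → 1; 8 → 2 → 5.
Collecting the images, σ ∘ τ = [8 2 7 6 3 4 1 5].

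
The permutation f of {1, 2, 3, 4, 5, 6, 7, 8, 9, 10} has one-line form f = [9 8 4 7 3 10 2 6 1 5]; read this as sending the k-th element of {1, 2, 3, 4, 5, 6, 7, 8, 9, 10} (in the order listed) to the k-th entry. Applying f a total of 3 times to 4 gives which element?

Tracing 4 → 7 → … returns to 4 after 8 steps, so 4 lies in an 8-cycle (2 8 6 10 5 3 4 7).
Advancing 3 steps from 4: 4 → 7 → 2 → 8.

8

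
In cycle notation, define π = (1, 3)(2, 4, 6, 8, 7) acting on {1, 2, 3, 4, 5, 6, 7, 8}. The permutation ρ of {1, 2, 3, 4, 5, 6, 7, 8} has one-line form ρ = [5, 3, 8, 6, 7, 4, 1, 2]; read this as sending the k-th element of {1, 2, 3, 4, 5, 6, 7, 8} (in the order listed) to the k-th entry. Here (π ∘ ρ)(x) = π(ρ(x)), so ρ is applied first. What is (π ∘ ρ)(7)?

First apply ρ: ρ(7) = 1, then π(1) = 3. Thus (π ∘ ρ)(7) = 3.

3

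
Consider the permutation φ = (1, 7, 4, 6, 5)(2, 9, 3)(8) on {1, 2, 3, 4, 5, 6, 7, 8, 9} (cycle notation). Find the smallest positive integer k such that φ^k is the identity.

The disjoint cycles have lengths 5, 3, 1.
Since disjoint cycles commute, ord(φ) = lcm(5, 3) = 15.

15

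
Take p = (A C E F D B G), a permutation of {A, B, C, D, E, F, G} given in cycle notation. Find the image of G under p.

G appears in (A C E F D B G); the next entry (wrapping around) is A.

A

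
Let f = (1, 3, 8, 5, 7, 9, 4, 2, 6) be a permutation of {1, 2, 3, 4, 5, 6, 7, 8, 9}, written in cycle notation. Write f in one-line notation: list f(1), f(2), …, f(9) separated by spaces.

3 6 8 2 7 1 9 5 4

Image by image: 1→3, 2→6, 3→8, 4→2, 5→7, 6→1, 7→9, 8→5, 9→4.
So the one-line form is 3 6 8 2 7 1 9 5 4.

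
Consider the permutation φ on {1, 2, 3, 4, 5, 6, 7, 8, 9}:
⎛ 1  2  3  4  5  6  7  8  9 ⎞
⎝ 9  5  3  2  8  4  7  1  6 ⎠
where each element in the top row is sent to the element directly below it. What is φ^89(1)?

Tracing 1 → 9 → … returns to 1 after 7 steps, so 1 lies in a 7-cycle (1 9 6 4 2 5 8).
Powers repeat with period 7 on this cycle, and 89 mod 7 = 5, so φ^89(1) = φ^5(1).
Advancing 5 steps from 1: 1 → 9 → 6 → 4 → 2 → 5.

5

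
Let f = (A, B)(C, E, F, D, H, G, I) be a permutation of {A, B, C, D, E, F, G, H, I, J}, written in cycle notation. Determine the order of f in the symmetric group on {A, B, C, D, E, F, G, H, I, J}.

The disjoint cycles have lengths 7, 2, 1.
The order of f is the least common multiple of its cycle lengths: lcm(7, 2) = 14.

14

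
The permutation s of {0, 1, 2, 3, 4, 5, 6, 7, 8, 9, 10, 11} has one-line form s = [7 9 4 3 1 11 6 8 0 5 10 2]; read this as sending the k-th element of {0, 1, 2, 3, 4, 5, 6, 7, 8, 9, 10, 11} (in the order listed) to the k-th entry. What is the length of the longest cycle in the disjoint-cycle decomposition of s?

6

Decomposing into disjoint cycles gives (0, 7, 8)(1, 9, 5, 11, 2, 4); the longest has length 6.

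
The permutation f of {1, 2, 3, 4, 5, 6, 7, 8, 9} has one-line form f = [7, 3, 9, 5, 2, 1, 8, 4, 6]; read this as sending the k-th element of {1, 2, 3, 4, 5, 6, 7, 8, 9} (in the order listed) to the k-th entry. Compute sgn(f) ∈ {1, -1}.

1

In disjoint-cycle form the cycle lengths are 9.
A cycle is odd iff its length is even; f has 0 even-length cycles, so sgn(f) = (−1)^0 and f is even.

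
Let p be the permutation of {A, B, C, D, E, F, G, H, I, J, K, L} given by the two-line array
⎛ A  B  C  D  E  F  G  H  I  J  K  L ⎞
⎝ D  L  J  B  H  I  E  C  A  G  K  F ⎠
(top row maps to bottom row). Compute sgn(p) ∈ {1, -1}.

In disjoint-cycle form the cycle lengths are 6, 5, 1.
A cycle is odd iff its length is even; p has 1 even-length cycle, so sgn(p) = (−1)^1 and p is odd.

-1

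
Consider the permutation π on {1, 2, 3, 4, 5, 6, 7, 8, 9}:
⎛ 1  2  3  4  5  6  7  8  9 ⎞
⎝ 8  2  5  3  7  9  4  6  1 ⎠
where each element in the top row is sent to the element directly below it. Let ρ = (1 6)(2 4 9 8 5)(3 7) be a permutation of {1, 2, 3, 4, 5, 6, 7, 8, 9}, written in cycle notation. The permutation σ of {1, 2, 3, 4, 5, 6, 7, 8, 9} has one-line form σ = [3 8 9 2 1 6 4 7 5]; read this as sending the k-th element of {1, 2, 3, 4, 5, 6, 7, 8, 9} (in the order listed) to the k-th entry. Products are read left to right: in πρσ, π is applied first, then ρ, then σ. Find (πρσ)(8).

Chase 8: π(8) = 6; ρ(6) = 1; σ(1) = 3. Hence (πρσ)(8) = 3.

3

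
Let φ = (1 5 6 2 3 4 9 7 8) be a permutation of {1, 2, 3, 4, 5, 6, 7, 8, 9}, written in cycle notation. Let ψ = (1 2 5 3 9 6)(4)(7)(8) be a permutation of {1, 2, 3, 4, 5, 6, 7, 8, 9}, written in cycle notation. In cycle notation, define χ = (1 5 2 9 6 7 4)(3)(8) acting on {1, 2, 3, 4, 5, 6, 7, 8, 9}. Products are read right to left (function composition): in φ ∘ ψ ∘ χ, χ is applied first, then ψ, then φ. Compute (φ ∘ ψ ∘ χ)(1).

4

Chase 1: χ(1) = 5; ψ(5) = 3; φ(3) = 4. Hence (φ ∘ ψ ∘ χ)(1) = 4.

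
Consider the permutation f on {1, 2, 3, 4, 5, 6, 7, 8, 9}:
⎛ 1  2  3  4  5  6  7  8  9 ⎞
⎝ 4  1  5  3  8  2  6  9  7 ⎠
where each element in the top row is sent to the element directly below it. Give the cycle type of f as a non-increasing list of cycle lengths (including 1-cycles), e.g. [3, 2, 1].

The disjoint cycles are (1, 4, 3, 5, 8, 9, 7, 6, 2), with lengths 9 in non-increasing order.

[9]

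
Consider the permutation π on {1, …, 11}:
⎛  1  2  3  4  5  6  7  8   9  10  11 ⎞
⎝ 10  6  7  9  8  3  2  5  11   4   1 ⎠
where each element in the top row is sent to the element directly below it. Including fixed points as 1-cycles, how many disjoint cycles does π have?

The cycle decomposition is (1, 10, 4, 9, 11)(2, 6, 3, 7)(5, 8), which has 3 cycles (counting 1-cycles).

3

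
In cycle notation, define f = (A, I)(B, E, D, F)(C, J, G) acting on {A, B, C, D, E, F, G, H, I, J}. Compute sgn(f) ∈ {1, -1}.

The cycle lengths are 4, 3, 2, 1.
A cycle of length ℓ contributes ℓ−1 transpositions, so f is a product of 3 + 2 + 1 = 6 transpositions — even.

1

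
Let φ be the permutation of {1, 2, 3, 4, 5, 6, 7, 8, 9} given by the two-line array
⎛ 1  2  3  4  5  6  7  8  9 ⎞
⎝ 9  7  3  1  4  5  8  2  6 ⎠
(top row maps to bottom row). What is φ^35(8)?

7

Tracing 8 → 2 → … returns to 8 after 3 steps, so 8 lies in a 3-cycle (2, 7, 8).
Powers repeat with period 3 on this cycle, and 35 mod 3 = 2, so φ^35(8) = φ^2(8).
Advancing 2 steps from 8: 8 → 2 → 7.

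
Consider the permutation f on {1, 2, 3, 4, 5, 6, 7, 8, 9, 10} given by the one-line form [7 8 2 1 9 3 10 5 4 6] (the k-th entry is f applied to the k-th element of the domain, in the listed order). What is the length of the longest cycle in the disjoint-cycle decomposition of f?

Decomposing into disjoint cycles gives (1, 7, 10, 6, 3, 2, 8, 5, 9, 4); the longest has length 10.

10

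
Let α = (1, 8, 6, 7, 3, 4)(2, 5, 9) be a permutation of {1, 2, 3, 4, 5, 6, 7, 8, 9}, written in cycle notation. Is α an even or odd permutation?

odd

The cycle lengths are 6, 3.
A cycle of length ℓ contributes ℓ−1 transpositions, so α is a product of 5 + 2 = 7 transpositions — odd.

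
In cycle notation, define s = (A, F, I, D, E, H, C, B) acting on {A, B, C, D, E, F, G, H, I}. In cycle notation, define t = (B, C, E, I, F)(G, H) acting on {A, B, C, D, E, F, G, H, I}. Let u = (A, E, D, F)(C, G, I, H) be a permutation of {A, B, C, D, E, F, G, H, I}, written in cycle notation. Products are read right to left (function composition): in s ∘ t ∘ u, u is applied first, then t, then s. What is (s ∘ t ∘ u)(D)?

A

Apply the permutations in order: u(D) = F, then t(F) = B, then s(B) = A. So (s ∘ t ∘ u)(D) = A.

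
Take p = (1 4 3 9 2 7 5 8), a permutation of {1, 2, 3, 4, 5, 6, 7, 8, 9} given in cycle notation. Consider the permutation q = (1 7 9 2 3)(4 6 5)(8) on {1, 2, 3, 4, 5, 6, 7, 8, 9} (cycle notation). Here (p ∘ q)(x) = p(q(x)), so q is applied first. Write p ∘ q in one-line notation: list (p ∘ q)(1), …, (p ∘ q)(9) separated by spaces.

For each element, apply q then p: 1 → 7 → 5; 2 → 3 → 9; 3 → 1 → 4; 4 → 6 → 6; 5 → 4 → 3; 6 → 5 → 8; 7 → 9 → 2; 8 → 8 → 1; 9 → 2 → 7.
Collecting the images, p ∘ q = [5 9 4 6 3 8 2 1 7].

5 9 4 6 3 8 2 1 7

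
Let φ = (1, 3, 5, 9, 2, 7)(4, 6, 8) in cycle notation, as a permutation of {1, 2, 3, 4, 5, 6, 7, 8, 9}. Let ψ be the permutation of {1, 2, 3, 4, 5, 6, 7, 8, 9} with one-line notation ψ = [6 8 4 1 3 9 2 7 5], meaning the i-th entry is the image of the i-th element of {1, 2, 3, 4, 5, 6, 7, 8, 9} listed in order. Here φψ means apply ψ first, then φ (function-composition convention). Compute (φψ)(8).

ψ(8) = 7, then φ(7) = 1; composing gives (φψ)(8) = 1.

1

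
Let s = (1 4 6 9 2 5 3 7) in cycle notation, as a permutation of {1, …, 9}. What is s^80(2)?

2

2 lies in the 8-cycle (1 4 6 9 2 5 3 7).
On an 8-cycle, s^8 is the identity, so s^80 = s^0 there (80 ≡ 0 mod 8).
So s^80(2) = 2.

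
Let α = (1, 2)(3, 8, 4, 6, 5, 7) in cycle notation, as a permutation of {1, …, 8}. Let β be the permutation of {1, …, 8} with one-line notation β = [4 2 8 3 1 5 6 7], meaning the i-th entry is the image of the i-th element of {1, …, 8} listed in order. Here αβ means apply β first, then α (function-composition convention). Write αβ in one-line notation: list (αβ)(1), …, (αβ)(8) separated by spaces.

For each element, apply β then α: 1 → 4 → 6; 2 → 2 → 1; 3 → 8 → 4; 4 → 3 → 8; 5 → 1 → 2; 6 → 5 → 7; 7 → 6 → 5; 8 → 7 → 3.
So αβ in one-line form is 6 1 4 8 2 7 5 3.

6 1 4 8 2 7 5 3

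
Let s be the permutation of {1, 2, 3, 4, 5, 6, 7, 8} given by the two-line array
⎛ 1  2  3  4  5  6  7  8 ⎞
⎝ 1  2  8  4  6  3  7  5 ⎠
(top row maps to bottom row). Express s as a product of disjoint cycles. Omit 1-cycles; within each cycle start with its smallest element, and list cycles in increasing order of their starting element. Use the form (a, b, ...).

(3, 8, 5, 6)

Iterating s from 3 gives 3 → 8 → 5 → 6 → 3; that is the 4-cycle (3, 8, 5, 6).
Repeating from the next unused element and collecting all non-trivial cycles gives (3, 8, 5, 6).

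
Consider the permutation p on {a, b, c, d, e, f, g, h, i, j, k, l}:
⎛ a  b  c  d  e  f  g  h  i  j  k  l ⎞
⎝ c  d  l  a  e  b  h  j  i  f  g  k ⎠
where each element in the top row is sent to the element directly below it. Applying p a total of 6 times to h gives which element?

Tracing h → j → … returns to h after 10 steps, so h lies in a 10-cycle (a, c, l, k, g, h, j, f, b, d).
Advancing 6 steps from h: h → j → f → b → d → a → c.

c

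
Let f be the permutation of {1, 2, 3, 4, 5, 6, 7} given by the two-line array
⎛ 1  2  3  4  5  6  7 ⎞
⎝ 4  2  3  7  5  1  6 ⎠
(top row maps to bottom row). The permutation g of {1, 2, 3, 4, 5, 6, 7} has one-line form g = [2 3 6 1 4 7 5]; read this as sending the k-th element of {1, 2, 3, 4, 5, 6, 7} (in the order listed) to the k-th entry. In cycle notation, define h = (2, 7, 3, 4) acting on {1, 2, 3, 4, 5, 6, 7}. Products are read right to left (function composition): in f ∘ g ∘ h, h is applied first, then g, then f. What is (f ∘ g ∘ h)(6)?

6

Apply the permutations in order: h(6) = 6, then g(6) = 7, then f(7) = 6. So (f ∘ g ∘ h)(6) = 6.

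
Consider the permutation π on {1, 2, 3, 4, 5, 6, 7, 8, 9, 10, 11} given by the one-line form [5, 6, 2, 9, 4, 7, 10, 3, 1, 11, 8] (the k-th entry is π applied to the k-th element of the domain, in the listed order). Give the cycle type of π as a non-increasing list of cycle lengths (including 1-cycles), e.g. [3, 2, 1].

The disjoint cycles are (1, 5, 4, 9)(2, 6, 7, 10, 11, 8, 3), with lengths 7, 4 in non-increasing order.

[7, 4]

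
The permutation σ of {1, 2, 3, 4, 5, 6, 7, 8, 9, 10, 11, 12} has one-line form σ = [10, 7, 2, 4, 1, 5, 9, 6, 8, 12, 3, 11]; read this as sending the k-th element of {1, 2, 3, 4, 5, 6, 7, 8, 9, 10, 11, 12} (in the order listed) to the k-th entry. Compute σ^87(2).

3

Tracing 2 → 7 → … returns to 2 after 11 steps, so 2 lies in an 11-cycle (1, 10, 12, 11, 3, 2, 7, 9, 8, 6, 5).
Powers repeat with period 11 on this cycle, and 87 mod 11 = 10, so σ^87(2) = σ^10(2).
Stepping 10 places around the cycle: 2 → 7 → 9 → 8 → 6 → 5 → 1 → 10 → 12 → 11 → 3.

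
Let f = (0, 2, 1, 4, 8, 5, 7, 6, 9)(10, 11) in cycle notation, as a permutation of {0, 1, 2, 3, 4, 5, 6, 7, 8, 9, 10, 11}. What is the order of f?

18

The disjoint cycles have lengths 9, 2, 1.
Since disjoint cycles commute, ord(f) = lcm(9, 2) = 18.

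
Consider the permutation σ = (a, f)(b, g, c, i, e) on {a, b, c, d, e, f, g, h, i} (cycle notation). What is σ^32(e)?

e lies in the 5-cycle (b, g, c, i, e).
Since the cycle has length 5, σ^32 acts on it the same as σ^2 (32 mod 5 = 2).
Advancing 2 steps from e: e → b → g.

g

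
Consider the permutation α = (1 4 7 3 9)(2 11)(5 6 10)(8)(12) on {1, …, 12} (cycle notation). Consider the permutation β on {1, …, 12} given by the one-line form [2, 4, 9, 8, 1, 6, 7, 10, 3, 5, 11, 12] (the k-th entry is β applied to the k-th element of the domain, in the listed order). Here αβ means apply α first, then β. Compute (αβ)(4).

7

α(4) = 7, then β(7) = 7; composing gives (αβ)(4) = 7.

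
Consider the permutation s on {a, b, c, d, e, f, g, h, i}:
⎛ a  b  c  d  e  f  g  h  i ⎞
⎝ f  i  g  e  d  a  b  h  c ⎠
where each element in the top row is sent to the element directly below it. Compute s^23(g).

Tracing g → b → … returns to g after 4 steps, so g lies in a 4-cycle (b, i, c, g).
Since the cycle has length 4, s^23 acts on it the same as s^3 (23 mod 4 = 3).
Advancing 3 steps from g: g → b → i → c.

c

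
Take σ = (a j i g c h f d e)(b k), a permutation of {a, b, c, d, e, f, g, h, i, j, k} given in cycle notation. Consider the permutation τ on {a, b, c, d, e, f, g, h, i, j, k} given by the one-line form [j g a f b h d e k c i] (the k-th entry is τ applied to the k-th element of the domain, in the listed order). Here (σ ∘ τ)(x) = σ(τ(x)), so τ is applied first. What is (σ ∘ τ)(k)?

g

τ(k) = i, then σ(i) = g; composing gives (σ ∘ τ)(k) = g.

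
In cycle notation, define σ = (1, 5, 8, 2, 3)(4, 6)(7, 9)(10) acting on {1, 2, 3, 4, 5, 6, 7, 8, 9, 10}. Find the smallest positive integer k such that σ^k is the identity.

The cycle type of σ is (5, 2, 2, 1).
Since disjoint cycles commute, ord(σ) = lcm(5, 2, 2) = 10.

10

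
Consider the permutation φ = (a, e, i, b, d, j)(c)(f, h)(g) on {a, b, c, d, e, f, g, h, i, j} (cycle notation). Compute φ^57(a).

b

a lies in the 6-cycle (a, e, i, b, d, j).
On a 6-cycle, φ^6 is the identity, so φ^57 = φ^3 there (57 ≡ 3 mod 6).
Advancing 3 steps from a: a → e → i → b.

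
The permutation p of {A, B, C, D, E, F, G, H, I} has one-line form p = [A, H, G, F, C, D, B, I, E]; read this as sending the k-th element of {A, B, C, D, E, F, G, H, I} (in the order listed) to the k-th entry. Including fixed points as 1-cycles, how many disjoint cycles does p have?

3

The cycle decomposition is (A)(B, H, I, E, C, G)(D, F), which has 3 cycles (counting 1-cycles).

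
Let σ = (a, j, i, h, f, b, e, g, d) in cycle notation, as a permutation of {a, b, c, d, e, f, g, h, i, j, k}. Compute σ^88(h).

j

h lies in the 9-cycle (a, j, i, h, f, b, e, g, d).
Powers repeat with period 9 on this cycle, and 88 mod 9 = 7, so σ^88(h) = σ^7(h).
Advancing 7 steps from h: h → f → b → e → g → d → a → j.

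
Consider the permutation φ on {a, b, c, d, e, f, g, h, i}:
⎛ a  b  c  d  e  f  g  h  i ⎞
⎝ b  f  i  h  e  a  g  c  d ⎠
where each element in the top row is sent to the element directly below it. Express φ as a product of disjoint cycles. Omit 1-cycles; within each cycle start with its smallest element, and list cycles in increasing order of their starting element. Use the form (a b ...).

(a b f)(c i d h)

Iterating φ from a gives a → b → f → a; that is the 3-cycle (a b f).
Continuing from each remaining unvisited element yields (a b f)(c i d h).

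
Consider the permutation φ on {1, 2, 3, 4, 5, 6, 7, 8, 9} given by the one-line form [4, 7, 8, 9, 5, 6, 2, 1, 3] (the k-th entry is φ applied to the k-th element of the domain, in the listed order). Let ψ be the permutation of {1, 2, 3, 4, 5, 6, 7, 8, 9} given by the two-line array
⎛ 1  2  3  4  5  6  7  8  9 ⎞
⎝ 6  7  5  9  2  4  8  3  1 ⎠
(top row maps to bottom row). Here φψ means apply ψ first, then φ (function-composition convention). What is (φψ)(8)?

(φψ)(8) = φ(ψ(8)). ψ(8) = 3, then φ(3) = 8. So (φψ)(8) = 8.

8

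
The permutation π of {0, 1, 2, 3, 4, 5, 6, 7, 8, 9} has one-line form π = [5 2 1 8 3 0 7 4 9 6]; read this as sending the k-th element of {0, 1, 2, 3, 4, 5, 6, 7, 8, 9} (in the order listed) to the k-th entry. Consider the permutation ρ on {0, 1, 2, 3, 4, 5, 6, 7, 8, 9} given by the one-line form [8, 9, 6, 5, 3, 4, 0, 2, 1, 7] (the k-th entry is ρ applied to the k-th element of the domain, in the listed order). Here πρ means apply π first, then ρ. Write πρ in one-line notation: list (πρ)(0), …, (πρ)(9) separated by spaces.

4 6 9 1 5 8 2 3 7 0

(πρ)(x) = ρ(π(x)). Computing each image: ρ(π(0)) = ρ(5) = 4, ρ(π(1)) = ρ(2) = 6, ρ(π(2)) = ρ(1) = 9, ρ(π(3)) = ρ(8) = 1, ρ(π(4)) = ρ(3) = 5, ρ(π(5)) = ρ(0) = 8, ρ(π(6)) = ρ(7) = 2, ρ(π(7)) = ρ(4) = 3, ρ(π(8)) = ρ(9) = 7, ρ(π(9)) = ρ(6) = 0.
Hence πρ = [4 6 9 1 5 8 2 3 7 0].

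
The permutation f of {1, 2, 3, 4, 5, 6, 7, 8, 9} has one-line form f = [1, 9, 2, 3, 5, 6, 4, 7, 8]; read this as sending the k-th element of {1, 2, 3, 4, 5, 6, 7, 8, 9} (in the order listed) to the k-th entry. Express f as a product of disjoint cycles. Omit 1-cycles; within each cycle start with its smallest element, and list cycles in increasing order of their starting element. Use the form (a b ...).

From 2: 2 → 9 → 8 → 7 → 4 → 3 → 2, closing the cycle (2 9 8 7 4 3).
Continuing from each remaining unvisited element yields (2 9 8 7 4 3).

(2 9 8 7 4 3)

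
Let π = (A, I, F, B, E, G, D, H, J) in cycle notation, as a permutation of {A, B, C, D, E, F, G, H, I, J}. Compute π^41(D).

D lies in the 9-cycle (A, I, F, B, E, G, D, H, J).
On a 9-cycle, π^9 is the identity, so π^41 = π^5 there (41 ≡ 5 mod 9).
Advancing 5 steps from D: D → H → J → A → I → F.

F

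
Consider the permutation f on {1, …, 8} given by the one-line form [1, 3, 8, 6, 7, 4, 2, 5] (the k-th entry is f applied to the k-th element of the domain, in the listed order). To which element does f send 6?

6 is element number 6 of the domain, and entry number 6 of the one-line form is 4, so f(6) = 4.

4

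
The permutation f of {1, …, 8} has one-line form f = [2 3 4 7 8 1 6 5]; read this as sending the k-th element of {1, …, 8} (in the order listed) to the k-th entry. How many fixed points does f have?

No element satisfies f(x) = x, so there are 0 fixed points.

0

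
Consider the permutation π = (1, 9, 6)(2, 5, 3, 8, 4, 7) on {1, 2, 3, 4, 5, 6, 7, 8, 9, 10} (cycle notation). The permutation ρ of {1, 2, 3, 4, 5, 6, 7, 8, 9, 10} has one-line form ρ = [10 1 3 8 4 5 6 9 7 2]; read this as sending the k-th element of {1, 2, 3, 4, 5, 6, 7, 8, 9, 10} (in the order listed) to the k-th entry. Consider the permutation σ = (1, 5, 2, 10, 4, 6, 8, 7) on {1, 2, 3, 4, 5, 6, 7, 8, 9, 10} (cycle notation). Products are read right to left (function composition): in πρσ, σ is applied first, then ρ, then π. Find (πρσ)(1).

Apply the permutations in order: σ(1) = 5, then ρ(5) = 4, then π(4) = 7. So (πρσ)(1) = 7.

7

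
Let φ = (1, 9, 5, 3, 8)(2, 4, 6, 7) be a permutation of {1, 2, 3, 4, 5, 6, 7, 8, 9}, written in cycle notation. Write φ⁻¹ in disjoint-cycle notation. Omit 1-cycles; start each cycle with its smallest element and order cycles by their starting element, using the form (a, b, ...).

(1, 8, 3, 5, 9)(2, 7, 6, 4)

Inverting a permutation written in cycle notation just reverses the order within every cycle.
Reversing each cycle of φ and rotating so the smallest element leads gives (1, 8, 3, 5, 9)(2, 7, 6, 4).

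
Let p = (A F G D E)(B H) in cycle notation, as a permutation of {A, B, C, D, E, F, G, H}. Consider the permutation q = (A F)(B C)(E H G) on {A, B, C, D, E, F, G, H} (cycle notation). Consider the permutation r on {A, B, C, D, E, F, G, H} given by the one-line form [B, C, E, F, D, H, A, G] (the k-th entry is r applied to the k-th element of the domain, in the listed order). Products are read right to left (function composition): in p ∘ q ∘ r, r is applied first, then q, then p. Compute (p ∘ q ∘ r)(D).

Apply the permutations in order: r(D) = F, then q(F) = A, then p(A) = F. So (p ∘ q ∘ r)(D) = F.

F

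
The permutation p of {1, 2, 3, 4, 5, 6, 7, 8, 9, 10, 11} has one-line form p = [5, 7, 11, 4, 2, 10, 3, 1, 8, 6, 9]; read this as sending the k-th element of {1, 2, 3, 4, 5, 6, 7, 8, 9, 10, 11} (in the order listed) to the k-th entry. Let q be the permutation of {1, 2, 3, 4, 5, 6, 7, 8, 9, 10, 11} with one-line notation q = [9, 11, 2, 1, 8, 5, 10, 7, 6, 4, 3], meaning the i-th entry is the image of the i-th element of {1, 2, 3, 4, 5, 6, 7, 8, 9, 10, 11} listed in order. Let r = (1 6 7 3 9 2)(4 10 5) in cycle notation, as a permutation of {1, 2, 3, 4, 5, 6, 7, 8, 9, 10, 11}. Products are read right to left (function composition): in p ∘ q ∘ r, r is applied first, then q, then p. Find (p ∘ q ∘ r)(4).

4

(p ∘ q ∘ r)(4) = p(q(r(4))). r(4) = 10, then q(10) = 4, then p(4) = 4, so the result is 4.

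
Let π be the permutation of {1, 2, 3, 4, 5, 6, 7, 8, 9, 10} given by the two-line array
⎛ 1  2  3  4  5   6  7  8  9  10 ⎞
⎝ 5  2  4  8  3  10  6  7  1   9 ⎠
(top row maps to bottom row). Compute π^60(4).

1

Tracing 4 → 8 → … returns to 4 after 9 steps, so 4 lies in a 9-cycle (1, 5, 3, 4, 8, 7, 6, 10, 9).
Since the cycle has length 9, π^60 acts on it the same as π^6 (60 mod 9 = 6).
Advancing 6 steps from 4: 4 → 8 → 7 → 6 → 10 → 9 → 1.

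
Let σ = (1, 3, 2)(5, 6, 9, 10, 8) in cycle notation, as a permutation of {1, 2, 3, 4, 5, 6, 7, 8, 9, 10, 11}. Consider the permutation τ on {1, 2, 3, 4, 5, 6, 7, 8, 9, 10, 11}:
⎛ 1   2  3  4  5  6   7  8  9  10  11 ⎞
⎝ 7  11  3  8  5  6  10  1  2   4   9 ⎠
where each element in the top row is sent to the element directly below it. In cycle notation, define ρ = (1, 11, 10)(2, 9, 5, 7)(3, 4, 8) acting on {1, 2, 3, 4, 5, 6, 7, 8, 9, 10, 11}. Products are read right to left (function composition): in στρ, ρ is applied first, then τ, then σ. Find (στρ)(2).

(στρ)(2) = σ(τ(ρ(2))). ρ(2) = 9, then τ(9) = 2, then σ(2) = 1, so the result is 1.

1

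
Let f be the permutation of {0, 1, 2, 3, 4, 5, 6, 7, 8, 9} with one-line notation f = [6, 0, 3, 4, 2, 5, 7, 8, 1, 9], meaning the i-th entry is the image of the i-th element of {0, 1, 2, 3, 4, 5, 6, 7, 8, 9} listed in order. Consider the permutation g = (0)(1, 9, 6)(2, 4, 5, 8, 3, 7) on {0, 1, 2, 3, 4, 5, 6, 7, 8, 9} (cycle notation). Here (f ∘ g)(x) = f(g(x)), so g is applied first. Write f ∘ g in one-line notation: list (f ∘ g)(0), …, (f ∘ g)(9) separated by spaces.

6 9 2 8 5 1 0 3 4 7

Chase each element through g then f: 0 → 0 → 6; 1 → 9 → 9; 2 → 4 → 2; 3 → 7 → 8; 4 → 5 → 5; 5 → 8 → 1; 6 → 1 → 0; 7 → 2 → 3; 8 → 3 → 4; 9 → 6 → 7.
Collecting the images, f ∘ g = [6 9 2 8 5 1 0 3 4 7].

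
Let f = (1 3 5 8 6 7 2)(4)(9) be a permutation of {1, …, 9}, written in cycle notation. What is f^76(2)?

2 lies in the 7-cycle (1 3 5 8 6 7 2).
Powers repeat with period 7 on this cycle, and 76 mod 7 = 6, so f^76(2) = f^6(2).
Advancing 6 steps from 2: 2 → 1 → 3 → 5 → 8 → 6 → 7.

7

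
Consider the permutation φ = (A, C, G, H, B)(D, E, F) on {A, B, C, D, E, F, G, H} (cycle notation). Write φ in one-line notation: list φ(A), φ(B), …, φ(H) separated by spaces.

C A G E F D H B

Reading each image from the cycles: A→C, B→A, C→G, D→E, E→F, F→D, G→H, H→B.
Listing these in domain order gives C A G E F D H B.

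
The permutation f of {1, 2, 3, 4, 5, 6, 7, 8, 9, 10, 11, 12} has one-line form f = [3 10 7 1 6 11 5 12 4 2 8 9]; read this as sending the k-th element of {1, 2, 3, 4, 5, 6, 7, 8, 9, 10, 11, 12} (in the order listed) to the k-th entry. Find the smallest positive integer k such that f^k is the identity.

Decomposing into disjoint cycles gives cycle lengths 10, 2.
The order of f is the least common multiple of its cycle lengths: lcm(10, 2) = 10.

10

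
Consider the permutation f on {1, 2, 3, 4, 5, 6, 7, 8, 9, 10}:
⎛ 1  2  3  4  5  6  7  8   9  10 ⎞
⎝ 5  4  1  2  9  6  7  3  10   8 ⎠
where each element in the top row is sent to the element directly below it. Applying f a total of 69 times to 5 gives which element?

8

Tracing 5 → 9 → … returns to 5 after 6 steps, so 5 lies in a 6-cycle (1 5 9 10 8 3).
Since the cycle has length 6, f^69 acts on it the same as f^3 (69 mod 6 = 3).
Stepping 3 places around the cycle: 5 → 9 → 10 → 8.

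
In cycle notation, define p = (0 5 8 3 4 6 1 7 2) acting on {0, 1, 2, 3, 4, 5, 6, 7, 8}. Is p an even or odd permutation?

even

The cycle lengths are 9.
A cycle is odd iff its length is even; p has 0 even-length cycles, so sgn(p) = (−1)^0 and p is even.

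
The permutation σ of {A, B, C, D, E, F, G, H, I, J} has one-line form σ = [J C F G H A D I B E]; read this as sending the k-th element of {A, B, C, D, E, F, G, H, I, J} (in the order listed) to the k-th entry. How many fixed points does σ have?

0

No element satisfies σ(x) = x, so there are 0 fixed points.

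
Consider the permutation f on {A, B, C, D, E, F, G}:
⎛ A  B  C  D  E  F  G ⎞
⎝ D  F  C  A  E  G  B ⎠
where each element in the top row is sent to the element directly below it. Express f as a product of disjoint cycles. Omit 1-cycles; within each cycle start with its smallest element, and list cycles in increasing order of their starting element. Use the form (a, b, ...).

(A, D)(B, F, G)

Iterating f from A gives A → D → A; that is the 2-cycle (A, D).
Continuing from each remaining unvisited element yields (A, D)(B, F, G).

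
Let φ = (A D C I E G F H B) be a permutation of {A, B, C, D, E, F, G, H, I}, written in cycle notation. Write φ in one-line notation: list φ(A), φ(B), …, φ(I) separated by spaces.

D A I C G H F B E

Reading each image from the cycles: A→D, B→A, C→I, D→C, E→G, F→H, G→F, H→B, I→E.
So the one-line form is D A I C G H F B E.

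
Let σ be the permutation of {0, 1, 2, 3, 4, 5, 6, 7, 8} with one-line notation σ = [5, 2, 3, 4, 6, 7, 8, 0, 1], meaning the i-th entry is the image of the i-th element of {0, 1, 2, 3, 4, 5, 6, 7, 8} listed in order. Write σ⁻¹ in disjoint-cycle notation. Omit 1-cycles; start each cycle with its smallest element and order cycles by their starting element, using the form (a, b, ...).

First write σ in disjoint cycles: (0, 5, 7)(1, 2, 3, 4, 6, 8).
Reversing each cycle (and rotating so the smallest element leads) gives σ⁻¹ = (0, 7, 5)(1, 8, 6, 4, 3, 2).

(0, 7, 5)(1, 8, 6, 4, 3, 2)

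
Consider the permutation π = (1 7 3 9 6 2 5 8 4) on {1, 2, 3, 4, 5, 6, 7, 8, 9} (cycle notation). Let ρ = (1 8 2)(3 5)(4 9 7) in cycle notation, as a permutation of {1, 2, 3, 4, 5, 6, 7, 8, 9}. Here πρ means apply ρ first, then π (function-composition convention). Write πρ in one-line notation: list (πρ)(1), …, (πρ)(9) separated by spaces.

(πρ)(x) = π(ρ(x)). Computing each image: π(ρ(1)) = π(8) = 4, π(ρ(2)) = π(1) = 7, π(ρ(3)) = π(5) = 8, π(ρ(4)) = π(9) = 6, π(ρ(5)) = π(3) = 9, π(ρ(6)) = π(6) = 2, π(ρ(7)) = π(4) = 1, π(ρ(8)) = π(2) = 5, π(ρ(9)) = π(7) = 3.
Hence πρ = [4 7 8 6 9 2 1 5 3].

4 7 8 6 9 2 1 5 3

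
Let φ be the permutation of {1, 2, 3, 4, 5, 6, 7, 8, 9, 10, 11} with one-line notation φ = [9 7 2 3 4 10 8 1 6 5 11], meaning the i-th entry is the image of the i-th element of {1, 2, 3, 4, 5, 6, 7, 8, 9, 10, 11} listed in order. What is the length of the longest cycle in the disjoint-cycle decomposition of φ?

Decomposing into disjoint cycles gives (1, 9, 6, 10, 5, 4, 3, 2, 7, 8); the longest has length 10.

10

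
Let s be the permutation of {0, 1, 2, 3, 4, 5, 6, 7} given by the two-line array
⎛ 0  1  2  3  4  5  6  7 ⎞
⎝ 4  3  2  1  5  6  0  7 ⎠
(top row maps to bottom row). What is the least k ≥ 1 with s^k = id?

4

The disjoint-cycle form of s has cycle lengths 4, 2, 1, 1.
The order of s is the least common multiple of its cycle lengths: lcm(4, 2) = 4.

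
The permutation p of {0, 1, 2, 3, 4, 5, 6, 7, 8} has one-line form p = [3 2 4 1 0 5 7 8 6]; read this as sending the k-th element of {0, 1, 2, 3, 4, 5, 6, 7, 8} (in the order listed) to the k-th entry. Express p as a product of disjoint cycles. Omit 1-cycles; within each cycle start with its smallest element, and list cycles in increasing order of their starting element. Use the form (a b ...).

From 0: 0 → 3 → 1 → 2 → 4 → 0, closing the cycle (0 3 1 2 4).
Repeating from the next unused element and collecting all non-trivial cycles gives (0 3 1 2 4)(6 7 8).

(0 3 1 2 4)(6 7 8)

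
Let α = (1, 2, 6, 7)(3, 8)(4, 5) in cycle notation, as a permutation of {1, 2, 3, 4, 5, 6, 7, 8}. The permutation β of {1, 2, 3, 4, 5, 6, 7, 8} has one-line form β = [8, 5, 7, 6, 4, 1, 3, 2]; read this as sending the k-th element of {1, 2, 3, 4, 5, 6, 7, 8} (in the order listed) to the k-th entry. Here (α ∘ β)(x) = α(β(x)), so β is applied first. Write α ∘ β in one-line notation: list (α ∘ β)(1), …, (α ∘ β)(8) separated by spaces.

3 4 1 7 5 2 8 6

(α ∘ β)(x) = α(β(x)). Computing each image: α(β(1)) = α(8) = 3, α(β(2)) = α(5) = 4, α(β(3)) = α(7) = 1, α(β(4)) = α(6) = 7, α(β(5)) = α(4) = 5, α(β(6)) = α(1) = 2, α(β(7)) = α(3) = 8, α(β(8)) = α(2) = 6.
Hence α ∘ β = [3 4 1 7 5 2 8 6].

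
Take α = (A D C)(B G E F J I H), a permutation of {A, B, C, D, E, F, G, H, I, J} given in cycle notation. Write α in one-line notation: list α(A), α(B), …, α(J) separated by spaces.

Each element maps to the next entry in its cycle (wrapping to the front): A→D, B→G, C→A, D→C, E→F, F→J, G→E, H→B, I→H, J→I.
So the one-line form is D G A C F J E B H I.

D G A C F J E B H I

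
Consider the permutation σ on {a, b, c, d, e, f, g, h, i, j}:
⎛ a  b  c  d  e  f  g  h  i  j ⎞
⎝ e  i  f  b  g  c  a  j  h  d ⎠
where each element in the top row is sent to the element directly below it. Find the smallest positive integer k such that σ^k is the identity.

The disjoint-cycle form of σ has cycle lengths 5, 3, 2.
The order of σ is the least common multiple of its cycle lengths: lcm(5, 3, 2) = 30.

30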